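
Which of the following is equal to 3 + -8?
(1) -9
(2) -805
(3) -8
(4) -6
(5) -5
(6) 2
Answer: 5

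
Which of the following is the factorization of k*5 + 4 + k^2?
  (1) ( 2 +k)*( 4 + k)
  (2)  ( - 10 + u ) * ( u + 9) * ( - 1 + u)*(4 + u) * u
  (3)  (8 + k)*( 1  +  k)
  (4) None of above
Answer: 4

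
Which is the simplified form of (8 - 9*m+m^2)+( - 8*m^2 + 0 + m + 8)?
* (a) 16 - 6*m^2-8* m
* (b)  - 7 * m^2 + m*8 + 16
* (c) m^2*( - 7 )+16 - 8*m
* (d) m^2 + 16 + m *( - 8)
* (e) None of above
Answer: c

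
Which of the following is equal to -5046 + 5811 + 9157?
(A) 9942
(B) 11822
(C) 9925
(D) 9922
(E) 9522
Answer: D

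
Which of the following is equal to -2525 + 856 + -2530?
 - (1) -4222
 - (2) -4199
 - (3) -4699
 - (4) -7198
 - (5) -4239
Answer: 2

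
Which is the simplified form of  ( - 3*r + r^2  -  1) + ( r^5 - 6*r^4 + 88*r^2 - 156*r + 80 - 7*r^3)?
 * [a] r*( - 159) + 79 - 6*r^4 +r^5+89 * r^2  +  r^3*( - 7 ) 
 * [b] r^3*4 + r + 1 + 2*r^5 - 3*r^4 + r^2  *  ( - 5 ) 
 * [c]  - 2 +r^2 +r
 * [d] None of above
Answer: a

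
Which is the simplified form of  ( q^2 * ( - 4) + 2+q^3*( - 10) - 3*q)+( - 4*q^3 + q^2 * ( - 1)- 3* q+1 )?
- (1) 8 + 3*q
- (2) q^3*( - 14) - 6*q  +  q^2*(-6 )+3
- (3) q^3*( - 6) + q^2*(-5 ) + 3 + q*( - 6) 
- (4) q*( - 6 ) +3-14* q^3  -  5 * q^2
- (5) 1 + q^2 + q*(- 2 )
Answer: 4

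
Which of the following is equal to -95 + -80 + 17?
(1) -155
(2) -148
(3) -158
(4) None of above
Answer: 3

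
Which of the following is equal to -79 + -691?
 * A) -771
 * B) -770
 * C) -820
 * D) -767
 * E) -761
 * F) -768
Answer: B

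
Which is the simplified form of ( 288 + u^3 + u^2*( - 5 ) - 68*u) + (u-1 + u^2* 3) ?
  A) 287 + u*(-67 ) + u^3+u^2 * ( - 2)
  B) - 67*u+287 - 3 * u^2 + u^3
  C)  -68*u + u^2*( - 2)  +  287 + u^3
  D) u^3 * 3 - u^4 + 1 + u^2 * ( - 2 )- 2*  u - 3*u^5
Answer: A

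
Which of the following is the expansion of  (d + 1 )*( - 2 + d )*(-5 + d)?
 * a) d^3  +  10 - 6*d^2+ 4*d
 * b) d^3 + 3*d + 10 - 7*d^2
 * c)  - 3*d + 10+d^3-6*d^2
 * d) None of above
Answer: d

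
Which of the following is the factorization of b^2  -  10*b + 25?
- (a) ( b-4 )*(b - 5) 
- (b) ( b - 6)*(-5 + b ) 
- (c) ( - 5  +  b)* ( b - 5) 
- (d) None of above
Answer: c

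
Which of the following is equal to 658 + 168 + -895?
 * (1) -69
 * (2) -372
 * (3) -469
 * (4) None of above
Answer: 1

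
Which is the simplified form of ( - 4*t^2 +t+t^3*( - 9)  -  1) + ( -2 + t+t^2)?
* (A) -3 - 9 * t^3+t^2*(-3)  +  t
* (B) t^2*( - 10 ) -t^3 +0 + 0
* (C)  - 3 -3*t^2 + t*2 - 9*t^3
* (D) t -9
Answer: C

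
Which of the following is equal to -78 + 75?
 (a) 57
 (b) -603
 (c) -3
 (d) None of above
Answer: c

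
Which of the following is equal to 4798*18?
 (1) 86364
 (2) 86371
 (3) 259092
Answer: 1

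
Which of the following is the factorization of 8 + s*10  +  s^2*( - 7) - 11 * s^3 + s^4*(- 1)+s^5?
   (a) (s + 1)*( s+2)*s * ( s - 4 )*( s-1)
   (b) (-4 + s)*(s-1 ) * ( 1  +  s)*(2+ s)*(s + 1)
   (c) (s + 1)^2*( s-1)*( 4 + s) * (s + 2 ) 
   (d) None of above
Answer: b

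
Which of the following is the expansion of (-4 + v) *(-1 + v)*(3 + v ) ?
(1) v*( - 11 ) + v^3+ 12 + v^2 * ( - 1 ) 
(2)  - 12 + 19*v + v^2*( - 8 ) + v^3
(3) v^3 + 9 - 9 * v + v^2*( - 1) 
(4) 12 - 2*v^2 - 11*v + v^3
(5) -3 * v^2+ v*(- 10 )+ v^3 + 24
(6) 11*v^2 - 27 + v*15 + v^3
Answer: 4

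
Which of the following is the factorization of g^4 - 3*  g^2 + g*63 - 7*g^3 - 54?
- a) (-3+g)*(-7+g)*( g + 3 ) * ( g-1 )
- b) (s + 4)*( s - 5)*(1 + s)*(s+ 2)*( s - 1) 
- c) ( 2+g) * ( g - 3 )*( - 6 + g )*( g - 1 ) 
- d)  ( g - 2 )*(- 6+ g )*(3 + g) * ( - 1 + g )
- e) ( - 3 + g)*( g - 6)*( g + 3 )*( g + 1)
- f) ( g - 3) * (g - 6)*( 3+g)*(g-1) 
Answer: f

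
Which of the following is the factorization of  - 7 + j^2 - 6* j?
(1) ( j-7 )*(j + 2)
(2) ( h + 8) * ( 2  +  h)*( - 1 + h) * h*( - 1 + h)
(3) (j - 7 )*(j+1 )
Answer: 3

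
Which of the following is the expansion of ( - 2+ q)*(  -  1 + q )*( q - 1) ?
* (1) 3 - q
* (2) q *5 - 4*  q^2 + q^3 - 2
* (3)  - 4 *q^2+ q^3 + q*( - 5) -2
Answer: 2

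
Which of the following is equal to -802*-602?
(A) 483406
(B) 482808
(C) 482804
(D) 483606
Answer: C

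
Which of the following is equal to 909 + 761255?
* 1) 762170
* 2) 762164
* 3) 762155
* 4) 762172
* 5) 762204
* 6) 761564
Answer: 2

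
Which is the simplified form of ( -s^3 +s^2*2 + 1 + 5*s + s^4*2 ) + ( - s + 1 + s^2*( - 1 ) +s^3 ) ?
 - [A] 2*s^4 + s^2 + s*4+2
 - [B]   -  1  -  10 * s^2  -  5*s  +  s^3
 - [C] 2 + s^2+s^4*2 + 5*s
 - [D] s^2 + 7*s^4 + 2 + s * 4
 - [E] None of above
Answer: A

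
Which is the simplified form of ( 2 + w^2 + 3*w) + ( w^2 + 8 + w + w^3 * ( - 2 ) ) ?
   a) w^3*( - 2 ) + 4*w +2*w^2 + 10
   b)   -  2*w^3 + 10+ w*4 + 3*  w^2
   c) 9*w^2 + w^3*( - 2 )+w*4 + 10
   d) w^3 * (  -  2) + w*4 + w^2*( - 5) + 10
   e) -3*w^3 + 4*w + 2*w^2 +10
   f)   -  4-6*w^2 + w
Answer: a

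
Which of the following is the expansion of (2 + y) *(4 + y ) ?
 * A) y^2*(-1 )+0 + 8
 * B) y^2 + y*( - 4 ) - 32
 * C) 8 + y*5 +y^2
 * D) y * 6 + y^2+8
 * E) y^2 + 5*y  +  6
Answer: D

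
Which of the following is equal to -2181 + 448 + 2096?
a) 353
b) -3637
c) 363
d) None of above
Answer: c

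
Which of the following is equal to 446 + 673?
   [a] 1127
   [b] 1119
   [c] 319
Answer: b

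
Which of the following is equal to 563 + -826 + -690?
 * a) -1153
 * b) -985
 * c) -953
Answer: c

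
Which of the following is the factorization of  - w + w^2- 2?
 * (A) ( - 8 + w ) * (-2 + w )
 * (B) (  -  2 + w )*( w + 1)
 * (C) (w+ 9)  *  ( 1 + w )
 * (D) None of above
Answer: B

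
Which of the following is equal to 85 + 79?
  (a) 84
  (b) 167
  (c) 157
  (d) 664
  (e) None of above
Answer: e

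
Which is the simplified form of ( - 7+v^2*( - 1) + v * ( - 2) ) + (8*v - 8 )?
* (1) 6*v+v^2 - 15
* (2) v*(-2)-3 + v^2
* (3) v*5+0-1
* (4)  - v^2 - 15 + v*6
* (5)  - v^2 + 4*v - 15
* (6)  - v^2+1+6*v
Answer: 4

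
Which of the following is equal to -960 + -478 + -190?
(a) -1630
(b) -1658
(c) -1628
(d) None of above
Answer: c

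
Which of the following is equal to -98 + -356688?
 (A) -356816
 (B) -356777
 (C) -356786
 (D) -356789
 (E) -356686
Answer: C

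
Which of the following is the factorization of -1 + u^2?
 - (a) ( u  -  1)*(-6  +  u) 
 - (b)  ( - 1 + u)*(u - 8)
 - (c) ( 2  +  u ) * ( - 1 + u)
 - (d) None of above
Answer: d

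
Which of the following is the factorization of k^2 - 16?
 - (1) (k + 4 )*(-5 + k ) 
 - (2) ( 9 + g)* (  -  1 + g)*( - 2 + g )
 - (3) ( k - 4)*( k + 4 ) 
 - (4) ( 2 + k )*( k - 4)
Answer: 3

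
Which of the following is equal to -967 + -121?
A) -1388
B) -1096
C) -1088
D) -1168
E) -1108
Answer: C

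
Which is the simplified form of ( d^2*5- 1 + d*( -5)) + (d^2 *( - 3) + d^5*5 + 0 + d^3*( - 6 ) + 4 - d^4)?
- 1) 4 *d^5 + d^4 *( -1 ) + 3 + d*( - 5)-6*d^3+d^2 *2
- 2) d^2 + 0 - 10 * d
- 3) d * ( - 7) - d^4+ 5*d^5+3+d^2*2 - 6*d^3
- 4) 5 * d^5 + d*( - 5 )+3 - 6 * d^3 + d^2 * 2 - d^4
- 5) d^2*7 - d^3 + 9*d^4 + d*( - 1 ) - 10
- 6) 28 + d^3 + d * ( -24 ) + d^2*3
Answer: 4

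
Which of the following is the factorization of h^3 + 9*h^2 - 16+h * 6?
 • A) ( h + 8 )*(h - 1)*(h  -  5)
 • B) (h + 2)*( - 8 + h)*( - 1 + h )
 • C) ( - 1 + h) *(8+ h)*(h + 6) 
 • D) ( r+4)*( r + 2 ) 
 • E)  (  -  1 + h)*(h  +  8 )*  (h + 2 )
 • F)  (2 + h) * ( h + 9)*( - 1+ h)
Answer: E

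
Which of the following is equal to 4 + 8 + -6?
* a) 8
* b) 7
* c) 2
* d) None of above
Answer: d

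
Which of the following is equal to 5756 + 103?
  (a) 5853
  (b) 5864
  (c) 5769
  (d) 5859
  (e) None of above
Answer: d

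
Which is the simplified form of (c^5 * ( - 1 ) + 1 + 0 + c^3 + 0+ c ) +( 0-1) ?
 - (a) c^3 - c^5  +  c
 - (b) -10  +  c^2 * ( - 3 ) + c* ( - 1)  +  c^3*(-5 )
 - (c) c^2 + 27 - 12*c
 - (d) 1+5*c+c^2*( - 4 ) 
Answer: a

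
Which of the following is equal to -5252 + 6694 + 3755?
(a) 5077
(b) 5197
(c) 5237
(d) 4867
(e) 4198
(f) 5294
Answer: b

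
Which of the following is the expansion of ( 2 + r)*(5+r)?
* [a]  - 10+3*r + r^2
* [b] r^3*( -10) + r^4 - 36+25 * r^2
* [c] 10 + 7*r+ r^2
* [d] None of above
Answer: c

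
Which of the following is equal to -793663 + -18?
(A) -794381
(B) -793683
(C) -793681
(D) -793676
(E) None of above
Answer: C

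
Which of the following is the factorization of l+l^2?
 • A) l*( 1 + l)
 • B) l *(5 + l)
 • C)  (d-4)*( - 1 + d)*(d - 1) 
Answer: A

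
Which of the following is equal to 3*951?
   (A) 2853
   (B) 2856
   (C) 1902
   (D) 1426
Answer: A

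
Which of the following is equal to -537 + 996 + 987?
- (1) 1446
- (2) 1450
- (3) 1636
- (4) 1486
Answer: 1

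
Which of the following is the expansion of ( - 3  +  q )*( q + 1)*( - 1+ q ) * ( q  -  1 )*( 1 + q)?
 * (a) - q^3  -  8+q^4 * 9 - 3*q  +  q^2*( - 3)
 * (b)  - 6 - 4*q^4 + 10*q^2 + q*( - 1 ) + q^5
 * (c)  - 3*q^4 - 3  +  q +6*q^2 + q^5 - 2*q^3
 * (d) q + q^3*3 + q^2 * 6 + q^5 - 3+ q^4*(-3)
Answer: c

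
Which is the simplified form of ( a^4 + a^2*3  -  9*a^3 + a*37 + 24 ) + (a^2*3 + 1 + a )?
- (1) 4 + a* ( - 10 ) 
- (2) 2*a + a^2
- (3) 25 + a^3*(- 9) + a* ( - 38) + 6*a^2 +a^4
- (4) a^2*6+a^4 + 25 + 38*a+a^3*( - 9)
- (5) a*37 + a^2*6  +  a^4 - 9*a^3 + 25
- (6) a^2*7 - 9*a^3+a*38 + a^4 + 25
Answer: 4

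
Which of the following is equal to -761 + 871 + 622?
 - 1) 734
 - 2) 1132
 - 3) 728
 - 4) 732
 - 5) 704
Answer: 4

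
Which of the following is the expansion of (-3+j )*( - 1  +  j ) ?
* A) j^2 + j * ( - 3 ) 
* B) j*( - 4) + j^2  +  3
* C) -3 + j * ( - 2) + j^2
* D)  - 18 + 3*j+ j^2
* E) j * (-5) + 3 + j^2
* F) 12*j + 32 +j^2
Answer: B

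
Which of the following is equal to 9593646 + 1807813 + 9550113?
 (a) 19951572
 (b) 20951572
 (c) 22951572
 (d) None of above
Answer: b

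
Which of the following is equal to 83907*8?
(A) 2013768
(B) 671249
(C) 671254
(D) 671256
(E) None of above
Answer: D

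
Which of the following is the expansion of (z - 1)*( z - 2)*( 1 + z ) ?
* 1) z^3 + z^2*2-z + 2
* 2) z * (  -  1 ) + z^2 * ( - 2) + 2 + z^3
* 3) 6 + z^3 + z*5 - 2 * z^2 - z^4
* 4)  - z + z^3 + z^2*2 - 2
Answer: 2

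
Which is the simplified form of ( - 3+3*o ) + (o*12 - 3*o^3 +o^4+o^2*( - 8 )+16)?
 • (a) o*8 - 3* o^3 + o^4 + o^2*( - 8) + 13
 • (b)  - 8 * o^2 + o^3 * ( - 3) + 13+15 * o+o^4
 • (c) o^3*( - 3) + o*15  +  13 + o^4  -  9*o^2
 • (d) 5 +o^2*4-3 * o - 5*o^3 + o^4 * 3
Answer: b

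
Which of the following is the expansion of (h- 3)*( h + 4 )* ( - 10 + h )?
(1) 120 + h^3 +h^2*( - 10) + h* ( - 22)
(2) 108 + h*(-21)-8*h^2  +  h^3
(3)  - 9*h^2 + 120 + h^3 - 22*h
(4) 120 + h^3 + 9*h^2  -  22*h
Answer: 3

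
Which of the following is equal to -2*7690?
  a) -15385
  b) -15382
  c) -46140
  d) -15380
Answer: d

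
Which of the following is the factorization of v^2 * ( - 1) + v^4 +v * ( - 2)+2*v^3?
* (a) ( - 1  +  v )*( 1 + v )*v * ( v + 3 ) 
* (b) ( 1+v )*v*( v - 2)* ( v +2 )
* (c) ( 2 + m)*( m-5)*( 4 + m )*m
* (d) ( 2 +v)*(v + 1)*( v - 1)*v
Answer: d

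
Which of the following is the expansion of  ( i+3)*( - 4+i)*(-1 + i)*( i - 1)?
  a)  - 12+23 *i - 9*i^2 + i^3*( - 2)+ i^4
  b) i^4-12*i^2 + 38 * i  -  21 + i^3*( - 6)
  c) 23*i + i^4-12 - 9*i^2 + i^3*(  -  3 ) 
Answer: c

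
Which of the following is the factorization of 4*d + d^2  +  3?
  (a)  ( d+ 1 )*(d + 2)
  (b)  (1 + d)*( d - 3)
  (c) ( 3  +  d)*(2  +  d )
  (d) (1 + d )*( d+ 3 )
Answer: d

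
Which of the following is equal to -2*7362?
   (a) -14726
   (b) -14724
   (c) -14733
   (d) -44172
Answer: b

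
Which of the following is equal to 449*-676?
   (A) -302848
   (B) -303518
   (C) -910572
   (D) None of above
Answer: D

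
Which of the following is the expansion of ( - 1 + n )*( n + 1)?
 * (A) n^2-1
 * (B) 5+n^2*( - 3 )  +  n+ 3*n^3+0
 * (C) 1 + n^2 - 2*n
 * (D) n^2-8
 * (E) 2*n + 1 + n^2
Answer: A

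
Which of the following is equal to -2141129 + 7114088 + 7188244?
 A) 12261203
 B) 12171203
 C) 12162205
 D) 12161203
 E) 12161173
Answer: D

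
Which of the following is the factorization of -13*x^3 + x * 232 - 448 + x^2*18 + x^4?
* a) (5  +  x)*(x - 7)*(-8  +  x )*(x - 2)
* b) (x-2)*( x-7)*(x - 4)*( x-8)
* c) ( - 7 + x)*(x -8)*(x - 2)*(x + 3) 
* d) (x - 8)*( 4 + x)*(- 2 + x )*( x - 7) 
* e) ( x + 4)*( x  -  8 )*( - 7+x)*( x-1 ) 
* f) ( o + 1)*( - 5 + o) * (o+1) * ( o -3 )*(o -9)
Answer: d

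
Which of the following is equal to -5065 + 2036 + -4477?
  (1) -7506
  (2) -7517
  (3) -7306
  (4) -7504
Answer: 1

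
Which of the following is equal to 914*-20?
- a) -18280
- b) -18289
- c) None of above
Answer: a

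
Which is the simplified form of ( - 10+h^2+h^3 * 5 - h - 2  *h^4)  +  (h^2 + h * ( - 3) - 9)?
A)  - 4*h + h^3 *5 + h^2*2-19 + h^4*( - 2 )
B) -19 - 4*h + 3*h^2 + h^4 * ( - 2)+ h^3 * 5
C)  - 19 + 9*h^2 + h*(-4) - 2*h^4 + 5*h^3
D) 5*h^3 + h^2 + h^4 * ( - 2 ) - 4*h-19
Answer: A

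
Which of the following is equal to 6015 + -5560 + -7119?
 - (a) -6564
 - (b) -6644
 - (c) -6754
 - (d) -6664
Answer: d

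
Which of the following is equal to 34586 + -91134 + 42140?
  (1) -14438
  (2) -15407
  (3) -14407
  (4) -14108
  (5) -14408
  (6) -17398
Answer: 5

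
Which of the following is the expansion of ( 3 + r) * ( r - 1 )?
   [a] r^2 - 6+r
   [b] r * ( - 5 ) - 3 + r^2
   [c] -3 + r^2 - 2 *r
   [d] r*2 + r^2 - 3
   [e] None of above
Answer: d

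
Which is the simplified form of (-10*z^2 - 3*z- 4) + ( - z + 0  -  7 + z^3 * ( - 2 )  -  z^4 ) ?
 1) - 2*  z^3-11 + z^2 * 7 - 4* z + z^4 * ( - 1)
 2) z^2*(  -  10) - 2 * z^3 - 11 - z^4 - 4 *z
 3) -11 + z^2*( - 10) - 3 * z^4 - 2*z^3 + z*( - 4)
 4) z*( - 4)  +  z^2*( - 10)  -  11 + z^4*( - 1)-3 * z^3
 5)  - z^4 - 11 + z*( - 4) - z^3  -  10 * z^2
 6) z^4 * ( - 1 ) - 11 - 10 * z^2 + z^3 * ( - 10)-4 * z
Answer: 2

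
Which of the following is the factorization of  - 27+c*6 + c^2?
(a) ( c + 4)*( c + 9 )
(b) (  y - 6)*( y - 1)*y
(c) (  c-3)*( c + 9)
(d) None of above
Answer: c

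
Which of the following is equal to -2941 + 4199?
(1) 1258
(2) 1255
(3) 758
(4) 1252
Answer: 1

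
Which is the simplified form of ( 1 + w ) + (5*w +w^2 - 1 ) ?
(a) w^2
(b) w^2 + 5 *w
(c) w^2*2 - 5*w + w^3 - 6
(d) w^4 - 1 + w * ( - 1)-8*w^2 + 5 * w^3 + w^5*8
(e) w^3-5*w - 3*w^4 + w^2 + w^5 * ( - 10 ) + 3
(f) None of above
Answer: f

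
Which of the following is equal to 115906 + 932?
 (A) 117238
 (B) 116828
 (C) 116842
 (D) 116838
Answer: D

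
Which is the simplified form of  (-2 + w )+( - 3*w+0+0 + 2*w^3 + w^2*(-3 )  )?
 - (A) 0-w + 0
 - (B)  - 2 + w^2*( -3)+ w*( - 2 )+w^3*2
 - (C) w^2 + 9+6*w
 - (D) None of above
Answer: B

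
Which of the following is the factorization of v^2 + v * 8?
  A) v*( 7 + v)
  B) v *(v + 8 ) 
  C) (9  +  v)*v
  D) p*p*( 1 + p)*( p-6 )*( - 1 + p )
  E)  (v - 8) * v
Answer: B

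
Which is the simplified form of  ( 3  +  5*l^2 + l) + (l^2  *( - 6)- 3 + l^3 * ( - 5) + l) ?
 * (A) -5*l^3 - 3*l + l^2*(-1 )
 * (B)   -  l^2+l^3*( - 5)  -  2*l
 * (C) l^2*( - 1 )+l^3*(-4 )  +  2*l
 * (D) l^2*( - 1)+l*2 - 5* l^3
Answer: D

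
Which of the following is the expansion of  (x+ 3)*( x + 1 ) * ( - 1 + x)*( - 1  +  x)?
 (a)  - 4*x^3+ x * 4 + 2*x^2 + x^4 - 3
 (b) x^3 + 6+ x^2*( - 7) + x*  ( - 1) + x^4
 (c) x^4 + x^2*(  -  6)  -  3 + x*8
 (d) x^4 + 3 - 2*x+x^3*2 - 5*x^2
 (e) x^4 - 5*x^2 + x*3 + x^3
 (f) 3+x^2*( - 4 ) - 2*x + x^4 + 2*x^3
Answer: f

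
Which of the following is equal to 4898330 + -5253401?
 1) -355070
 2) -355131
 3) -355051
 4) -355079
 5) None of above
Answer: 5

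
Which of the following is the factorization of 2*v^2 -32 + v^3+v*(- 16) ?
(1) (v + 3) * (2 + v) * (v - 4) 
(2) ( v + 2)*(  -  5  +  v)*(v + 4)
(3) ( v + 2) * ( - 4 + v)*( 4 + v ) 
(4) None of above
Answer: 3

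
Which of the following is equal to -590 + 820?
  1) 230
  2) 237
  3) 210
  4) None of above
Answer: 1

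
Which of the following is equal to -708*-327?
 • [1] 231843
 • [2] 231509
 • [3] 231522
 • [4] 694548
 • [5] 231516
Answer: 5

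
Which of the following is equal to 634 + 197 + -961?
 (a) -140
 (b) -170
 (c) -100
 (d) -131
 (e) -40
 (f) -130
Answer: f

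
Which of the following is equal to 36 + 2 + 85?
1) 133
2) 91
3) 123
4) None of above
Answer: 3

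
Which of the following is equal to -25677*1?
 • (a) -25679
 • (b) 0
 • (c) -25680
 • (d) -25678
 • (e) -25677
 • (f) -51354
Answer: e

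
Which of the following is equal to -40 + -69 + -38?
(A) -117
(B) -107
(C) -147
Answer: C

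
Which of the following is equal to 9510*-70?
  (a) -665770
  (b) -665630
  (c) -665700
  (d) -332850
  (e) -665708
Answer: c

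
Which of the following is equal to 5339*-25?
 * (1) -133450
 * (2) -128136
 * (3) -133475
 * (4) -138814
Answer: 3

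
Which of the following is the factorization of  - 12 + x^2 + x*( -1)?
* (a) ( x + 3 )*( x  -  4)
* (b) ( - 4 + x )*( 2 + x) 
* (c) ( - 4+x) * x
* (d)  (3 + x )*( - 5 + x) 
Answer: a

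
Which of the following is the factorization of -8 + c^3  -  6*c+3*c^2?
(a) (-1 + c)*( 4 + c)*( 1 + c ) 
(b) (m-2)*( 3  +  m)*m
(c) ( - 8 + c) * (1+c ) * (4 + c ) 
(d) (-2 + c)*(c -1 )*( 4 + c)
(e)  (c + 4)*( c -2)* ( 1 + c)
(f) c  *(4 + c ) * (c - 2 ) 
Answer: e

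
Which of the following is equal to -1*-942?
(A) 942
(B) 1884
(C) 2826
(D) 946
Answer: A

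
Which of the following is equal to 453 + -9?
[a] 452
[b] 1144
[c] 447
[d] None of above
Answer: d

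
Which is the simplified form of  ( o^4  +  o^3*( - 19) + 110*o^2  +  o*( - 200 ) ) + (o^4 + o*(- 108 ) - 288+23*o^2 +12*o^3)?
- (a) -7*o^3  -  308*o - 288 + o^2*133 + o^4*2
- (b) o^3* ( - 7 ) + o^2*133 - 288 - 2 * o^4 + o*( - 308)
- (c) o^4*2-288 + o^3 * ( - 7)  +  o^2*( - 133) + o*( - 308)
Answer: a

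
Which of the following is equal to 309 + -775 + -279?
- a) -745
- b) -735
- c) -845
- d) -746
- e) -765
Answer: a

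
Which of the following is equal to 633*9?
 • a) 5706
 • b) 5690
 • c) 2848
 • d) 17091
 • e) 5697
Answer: e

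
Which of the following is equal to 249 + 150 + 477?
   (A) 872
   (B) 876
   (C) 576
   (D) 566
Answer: B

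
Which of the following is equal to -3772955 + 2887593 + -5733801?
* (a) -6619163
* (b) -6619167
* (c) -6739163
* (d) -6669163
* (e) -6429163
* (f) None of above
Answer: a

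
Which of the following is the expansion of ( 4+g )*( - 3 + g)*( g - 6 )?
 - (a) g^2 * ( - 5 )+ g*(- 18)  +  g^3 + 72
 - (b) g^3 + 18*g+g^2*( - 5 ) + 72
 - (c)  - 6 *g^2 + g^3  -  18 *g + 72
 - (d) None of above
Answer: a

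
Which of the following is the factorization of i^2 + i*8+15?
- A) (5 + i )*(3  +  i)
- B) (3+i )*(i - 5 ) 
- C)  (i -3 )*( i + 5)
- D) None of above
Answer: A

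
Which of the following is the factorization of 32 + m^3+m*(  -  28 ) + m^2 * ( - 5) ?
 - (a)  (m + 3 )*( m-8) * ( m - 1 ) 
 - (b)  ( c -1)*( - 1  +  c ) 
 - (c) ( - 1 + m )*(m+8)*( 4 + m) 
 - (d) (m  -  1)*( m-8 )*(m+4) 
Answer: d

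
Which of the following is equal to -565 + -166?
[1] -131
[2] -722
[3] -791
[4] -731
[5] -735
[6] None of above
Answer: 4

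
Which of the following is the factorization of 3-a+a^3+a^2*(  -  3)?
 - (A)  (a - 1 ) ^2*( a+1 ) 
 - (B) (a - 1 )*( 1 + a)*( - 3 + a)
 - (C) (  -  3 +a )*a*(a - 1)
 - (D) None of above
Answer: B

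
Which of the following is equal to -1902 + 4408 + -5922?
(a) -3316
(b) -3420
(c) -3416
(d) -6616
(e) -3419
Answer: c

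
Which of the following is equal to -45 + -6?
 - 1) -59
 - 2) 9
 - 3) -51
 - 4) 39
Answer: 3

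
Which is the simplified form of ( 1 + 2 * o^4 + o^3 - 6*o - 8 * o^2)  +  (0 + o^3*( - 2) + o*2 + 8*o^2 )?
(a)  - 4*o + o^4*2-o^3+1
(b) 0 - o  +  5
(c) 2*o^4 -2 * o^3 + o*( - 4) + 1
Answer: a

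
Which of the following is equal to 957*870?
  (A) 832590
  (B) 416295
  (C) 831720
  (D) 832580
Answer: A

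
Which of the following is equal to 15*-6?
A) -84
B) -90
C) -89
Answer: B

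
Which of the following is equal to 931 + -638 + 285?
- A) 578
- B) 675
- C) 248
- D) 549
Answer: A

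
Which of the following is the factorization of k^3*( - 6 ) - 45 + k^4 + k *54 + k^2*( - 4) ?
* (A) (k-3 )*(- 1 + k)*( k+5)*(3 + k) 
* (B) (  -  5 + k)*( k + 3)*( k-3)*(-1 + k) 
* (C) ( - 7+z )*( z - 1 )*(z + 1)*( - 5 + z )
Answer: B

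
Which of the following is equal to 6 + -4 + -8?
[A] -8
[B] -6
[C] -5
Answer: B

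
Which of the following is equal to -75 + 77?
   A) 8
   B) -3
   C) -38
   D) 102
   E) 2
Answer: E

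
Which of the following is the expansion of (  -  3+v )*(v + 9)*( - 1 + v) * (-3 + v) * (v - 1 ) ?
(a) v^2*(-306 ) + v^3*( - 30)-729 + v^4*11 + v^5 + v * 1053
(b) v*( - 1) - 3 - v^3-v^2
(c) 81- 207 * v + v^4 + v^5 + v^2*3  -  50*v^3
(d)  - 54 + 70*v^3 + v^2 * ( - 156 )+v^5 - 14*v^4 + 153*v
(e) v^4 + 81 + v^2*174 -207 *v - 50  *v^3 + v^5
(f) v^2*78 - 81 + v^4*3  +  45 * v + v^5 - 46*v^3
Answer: e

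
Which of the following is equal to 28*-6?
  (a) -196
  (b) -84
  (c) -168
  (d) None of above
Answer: c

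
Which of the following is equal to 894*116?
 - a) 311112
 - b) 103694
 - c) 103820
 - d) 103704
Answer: d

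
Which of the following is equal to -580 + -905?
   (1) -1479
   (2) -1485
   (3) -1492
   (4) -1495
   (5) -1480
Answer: 2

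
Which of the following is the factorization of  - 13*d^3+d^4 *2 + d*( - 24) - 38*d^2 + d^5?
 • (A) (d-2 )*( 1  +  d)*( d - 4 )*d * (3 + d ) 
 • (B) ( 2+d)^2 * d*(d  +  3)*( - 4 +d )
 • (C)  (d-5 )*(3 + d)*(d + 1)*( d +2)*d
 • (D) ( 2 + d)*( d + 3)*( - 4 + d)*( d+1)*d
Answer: D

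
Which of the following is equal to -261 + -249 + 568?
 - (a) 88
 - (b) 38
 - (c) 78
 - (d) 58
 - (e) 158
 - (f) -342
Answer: d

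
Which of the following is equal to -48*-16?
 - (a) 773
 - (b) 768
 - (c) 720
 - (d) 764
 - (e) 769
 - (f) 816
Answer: b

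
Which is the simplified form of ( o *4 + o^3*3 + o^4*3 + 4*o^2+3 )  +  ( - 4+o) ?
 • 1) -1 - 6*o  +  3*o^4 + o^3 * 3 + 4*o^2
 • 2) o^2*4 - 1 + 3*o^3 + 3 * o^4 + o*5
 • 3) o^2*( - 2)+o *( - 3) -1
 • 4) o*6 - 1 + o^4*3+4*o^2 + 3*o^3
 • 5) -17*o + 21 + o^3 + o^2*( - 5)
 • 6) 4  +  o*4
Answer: 2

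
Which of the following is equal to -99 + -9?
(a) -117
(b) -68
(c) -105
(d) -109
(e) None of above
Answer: e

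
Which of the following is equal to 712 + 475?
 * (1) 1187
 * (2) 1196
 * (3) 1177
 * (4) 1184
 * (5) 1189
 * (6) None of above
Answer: 1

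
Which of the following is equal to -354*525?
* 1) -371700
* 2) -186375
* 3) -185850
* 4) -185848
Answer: 3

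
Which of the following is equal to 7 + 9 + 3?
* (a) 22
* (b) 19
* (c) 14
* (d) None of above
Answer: b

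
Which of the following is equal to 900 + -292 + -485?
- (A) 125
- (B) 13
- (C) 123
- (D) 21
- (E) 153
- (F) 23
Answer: C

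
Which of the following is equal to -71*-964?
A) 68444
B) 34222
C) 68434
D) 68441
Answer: A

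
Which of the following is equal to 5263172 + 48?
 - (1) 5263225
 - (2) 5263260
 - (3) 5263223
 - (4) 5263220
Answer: 4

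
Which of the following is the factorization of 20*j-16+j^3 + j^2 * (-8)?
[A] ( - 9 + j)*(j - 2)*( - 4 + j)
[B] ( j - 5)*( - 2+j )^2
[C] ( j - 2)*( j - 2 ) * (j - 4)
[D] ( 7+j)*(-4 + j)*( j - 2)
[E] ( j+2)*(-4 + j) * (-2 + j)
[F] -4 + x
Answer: C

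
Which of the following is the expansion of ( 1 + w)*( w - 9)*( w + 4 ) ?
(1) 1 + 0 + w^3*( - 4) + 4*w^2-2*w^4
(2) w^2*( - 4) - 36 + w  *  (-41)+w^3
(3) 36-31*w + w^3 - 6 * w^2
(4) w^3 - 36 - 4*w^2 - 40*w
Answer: 2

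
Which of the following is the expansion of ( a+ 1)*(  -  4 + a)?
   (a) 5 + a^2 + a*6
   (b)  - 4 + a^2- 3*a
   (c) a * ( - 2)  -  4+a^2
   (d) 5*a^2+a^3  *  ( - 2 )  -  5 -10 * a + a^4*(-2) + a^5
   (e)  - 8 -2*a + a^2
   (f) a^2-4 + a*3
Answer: b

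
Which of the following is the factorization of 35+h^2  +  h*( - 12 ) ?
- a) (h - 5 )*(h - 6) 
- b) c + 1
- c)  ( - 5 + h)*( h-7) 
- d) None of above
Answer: c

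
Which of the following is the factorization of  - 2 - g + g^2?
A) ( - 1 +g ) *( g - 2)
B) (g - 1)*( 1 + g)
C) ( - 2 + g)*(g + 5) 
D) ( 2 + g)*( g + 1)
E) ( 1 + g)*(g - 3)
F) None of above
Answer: F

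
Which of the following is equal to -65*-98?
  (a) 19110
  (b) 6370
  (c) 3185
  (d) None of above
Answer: b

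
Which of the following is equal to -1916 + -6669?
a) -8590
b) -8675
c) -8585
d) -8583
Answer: c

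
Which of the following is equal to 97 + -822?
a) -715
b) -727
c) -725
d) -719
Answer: c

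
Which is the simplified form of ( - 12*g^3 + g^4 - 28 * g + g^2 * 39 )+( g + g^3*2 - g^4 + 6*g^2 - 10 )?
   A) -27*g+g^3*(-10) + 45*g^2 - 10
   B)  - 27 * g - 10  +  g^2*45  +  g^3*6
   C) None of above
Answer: A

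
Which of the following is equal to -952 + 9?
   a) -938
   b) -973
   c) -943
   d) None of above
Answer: c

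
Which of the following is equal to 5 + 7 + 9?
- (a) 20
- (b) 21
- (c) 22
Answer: b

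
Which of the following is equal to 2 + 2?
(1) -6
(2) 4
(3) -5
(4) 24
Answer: 2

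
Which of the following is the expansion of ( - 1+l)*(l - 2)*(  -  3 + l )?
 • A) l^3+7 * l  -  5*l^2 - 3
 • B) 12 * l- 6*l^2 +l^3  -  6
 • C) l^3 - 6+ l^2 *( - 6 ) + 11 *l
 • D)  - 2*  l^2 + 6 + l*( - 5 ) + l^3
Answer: C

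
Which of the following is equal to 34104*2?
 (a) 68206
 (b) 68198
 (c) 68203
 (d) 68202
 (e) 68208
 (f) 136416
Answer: e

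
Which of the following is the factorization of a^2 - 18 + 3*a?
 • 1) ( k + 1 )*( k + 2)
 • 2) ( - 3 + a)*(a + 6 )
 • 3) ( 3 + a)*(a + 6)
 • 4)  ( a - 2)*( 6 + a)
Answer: 2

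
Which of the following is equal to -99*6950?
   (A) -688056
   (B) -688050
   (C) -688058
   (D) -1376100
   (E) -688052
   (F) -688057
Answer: B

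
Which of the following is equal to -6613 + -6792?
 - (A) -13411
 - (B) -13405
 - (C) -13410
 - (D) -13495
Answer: B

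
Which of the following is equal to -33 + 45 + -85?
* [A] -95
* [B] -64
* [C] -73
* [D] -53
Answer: C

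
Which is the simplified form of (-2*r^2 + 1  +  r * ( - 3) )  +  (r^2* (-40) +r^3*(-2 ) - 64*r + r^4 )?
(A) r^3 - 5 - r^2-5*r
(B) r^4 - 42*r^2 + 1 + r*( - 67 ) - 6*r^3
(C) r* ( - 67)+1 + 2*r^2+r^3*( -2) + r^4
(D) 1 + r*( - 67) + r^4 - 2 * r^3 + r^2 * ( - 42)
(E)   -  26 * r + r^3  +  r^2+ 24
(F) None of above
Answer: D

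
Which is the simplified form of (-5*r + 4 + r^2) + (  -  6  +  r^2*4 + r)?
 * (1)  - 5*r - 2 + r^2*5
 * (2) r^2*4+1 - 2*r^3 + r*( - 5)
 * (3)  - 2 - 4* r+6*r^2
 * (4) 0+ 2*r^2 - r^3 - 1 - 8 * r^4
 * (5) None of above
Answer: 5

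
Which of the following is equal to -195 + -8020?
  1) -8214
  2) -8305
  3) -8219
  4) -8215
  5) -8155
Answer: 4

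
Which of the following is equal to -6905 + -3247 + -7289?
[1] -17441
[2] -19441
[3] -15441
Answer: 1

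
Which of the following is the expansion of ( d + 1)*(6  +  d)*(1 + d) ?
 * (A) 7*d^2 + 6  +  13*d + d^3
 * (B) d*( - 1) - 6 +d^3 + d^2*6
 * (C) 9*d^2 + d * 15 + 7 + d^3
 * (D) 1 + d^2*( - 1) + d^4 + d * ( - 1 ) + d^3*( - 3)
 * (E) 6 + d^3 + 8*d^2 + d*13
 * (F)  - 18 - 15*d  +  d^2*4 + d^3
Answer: E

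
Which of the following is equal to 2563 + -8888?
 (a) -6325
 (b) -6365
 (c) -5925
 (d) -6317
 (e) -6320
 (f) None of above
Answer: a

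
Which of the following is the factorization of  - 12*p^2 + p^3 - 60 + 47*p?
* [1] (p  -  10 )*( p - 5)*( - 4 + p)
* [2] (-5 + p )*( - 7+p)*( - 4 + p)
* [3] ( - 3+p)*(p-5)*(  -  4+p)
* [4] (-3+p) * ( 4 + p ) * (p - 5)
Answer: 3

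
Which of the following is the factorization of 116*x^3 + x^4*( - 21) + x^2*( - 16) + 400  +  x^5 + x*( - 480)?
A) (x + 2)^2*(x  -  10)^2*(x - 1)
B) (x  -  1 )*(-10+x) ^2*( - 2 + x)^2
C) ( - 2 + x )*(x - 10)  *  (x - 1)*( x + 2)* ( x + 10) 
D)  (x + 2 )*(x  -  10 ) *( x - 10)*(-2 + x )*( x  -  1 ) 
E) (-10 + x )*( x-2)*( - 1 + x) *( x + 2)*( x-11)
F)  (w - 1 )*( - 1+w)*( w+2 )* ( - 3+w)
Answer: D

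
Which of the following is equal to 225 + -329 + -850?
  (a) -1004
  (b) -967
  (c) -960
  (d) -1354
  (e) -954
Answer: e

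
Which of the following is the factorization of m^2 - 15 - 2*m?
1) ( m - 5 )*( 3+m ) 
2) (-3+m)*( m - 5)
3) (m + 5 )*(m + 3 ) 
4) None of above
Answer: 1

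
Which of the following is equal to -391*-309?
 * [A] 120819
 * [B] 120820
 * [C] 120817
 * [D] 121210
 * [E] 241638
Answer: A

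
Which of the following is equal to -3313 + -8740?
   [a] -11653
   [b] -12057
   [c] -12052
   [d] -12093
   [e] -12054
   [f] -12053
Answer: f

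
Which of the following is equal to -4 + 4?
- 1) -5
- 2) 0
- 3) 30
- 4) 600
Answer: 2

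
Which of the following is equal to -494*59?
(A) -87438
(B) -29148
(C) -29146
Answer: C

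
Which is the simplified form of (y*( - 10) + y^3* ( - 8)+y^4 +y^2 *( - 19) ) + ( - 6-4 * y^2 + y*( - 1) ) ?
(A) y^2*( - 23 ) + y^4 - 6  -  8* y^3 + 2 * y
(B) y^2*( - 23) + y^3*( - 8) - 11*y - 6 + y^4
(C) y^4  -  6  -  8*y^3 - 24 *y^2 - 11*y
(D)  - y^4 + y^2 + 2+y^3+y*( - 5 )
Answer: B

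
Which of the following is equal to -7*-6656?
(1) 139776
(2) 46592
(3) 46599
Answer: 2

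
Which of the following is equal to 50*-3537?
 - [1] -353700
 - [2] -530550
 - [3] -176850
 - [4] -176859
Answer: 3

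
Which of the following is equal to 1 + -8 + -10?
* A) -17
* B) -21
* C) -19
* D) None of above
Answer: A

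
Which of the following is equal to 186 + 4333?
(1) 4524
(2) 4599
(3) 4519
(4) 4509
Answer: 3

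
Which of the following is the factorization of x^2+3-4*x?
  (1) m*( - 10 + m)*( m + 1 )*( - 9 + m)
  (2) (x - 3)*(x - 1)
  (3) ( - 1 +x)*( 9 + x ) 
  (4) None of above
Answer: 2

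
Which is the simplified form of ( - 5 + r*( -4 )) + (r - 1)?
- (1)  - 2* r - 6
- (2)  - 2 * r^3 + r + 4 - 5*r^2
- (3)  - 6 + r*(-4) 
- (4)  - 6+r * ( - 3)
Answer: 4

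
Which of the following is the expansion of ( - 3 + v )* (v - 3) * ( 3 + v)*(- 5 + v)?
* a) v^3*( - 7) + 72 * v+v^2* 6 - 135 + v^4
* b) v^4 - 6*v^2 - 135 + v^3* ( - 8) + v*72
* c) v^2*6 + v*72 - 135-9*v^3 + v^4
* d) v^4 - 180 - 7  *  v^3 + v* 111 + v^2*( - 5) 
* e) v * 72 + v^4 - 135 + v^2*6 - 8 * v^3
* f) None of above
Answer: e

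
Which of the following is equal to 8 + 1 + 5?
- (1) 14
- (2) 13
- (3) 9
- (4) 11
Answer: 1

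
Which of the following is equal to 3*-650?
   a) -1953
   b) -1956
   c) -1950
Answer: c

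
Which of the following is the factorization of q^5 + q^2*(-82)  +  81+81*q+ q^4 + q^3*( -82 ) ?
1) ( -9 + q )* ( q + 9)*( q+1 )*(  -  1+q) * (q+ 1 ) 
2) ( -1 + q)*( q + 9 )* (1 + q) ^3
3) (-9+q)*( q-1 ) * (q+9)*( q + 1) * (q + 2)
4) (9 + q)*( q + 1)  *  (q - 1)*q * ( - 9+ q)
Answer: 1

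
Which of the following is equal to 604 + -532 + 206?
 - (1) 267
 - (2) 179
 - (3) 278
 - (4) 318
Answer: 3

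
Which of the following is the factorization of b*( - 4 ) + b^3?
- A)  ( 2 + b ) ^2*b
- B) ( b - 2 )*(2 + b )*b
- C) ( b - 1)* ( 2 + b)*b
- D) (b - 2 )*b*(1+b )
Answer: B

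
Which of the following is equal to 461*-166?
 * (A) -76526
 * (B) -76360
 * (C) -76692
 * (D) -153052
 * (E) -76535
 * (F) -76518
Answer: A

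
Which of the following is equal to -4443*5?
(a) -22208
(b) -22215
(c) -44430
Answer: b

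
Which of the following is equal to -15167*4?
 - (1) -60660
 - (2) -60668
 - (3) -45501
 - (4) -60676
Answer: 2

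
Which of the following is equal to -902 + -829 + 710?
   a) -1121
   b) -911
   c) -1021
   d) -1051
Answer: c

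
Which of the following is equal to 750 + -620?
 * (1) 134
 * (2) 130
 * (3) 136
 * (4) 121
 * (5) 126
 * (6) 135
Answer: 2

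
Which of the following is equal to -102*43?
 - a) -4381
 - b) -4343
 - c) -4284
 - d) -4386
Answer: d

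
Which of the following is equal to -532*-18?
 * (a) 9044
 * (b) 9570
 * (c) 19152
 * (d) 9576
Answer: d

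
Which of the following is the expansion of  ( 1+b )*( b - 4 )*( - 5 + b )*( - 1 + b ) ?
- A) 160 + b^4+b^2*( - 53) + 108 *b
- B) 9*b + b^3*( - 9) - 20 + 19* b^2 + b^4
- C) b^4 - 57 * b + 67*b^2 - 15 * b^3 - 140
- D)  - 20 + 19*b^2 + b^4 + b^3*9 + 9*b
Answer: B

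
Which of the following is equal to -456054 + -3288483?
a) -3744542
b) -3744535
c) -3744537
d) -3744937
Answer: c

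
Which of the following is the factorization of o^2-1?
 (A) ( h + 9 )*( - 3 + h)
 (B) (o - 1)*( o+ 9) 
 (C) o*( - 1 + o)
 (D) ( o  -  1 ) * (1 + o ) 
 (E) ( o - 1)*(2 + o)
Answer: D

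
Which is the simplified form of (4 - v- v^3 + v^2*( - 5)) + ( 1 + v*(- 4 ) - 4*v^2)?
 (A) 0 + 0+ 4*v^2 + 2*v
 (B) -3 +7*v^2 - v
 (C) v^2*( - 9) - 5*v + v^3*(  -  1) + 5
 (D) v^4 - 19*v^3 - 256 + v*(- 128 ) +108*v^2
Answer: C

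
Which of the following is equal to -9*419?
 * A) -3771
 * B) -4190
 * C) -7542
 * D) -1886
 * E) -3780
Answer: A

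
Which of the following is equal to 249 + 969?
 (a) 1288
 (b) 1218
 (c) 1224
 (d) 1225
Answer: b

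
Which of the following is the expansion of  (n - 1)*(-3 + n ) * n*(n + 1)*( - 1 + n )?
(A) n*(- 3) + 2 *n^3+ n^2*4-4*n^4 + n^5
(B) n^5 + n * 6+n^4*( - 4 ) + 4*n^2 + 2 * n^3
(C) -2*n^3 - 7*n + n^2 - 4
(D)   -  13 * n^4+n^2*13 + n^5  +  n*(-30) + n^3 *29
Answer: A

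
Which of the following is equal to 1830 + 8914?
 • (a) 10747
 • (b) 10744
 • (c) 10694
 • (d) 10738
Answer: b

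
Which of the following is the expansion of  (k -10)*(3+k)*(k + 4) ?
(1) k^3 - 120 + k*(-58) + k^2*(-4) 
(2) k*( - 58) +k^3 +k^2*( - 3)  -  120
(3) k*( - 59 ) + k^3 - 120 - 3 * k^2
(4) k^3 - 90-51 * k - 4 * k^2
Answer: 2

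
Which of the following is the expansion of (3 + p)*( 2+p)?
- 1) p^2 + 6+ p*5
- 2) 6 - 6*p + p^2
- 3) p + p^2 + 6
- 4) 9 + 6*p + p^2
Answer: 1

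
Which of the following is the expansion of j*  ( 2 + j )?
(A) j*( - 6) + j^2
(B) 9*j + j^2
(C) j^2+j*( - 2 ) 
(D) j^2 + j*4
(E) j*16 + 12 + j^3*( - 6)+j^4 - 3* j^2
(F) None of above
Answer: F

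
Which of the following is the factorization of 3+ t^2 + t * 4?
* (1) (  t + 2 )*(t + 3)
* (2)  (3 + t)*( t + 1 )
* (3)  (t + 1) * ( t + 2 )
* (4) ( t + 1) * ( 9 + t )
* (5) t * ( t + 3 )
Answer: 2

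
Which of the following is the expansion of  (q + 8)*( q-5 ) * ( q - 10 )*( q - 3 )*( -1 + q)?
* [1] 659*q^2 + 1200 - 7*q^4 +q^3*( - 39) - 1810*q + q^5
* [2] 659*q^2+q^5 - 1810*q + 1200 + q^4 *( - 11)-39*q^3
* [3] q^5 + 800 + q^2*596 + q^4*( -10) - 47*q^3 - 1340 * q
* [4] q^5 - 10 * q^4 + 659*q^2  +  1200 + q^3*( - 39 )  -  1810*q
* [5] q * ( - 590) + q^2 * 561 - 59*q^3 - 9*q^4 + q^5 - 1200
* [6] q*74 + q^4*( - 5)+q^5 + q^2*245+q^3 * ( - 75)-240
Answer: 2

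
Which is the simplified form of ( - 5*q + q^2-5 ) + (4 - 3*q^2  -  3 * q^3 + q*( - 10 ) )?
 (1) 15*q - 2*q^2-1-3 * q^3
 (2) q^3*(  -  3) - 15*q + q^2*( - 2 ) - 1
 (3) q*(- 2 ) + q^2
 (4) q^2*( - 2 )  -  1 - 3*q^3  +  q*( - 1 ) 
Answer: 2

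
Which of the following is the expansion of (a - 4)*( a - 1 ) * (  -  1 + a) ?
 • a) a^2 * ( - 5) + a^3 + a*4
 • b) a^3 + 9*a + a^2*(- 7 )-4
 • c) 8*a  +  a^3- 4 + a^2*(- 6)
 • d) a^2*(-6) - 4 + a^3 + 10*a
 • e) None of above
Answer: e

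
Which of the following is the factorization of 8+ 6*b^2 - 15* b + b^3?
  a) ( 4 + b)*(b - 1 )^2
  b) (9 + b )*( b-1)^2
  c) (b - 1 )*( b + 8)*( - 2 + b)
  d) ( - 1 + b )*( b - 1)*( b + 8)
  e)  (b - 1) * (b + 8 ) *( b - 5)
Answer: d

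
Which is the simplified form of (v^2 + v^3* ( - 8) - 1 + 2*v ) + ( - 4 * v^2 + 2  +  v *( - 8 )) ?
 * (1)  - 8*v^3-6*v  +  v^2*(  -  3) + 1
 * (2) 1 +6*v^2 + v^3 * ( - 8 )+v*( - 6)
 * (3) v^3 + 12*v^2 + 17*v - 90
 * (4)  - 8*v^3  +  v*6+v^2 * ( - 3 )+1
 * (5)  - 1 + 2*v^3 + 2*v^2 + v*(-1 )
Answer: 1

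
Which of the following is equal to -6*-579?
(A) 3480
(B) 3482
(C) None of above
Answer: C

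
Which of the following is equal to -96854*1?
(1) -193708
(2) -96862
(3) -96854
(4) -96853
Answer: 3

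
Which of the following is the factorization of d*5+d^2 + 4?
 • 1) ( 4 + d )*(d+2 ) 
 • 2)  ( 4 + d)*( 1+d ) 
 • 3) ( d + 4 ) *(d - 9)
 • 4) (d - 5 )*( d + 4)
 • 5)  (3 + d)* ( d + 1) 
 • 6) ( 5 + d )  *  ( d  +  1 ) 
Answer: 2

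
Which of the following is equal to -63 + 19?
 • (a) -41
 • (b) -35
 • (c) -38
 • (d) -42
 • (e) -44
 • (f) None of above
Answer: e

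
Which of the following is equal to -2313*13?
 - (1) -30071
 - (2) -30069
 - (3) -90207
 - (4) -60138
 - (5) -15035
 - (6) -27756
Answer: 2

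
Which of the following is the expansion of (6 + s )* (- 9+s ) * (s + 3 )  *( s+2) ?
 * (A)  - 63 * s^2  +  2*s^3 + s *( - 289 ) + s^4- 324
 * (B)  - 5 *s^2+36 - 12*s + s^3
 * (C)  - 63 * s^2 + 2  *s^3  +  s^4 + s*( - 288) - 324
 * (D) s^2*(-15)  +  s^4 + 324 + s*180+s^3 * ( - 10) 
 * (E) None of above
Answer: C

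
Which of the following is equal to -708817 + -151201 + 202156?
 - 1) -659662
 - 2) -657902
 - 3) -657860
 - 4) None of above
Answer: 4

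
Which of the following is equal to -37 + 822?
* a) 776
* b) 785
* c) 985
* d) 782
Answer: b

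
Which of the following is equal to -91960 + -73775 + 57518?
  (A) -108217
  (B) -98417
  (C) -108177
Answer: A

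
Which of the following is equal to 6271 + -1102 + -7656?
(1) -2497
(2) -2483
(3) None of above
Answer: 3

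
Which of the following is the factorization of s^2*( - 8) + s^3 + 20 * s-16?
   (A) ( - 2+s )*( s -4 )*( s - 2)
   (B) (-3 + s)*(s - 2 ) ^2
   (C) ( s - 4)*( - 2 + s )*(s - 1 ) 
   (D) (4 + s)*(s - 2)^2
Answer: A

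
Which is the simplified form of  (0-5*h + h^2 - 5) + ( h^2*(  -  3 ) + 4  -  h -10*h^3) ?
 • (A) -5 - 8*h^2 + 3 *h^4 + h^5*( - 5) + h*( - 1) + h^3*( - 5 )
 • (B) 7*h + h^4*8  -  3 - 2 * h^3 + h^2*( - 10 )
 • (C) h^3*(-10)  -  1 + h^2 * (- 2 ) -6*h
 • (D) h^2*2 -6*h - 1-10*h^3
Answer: C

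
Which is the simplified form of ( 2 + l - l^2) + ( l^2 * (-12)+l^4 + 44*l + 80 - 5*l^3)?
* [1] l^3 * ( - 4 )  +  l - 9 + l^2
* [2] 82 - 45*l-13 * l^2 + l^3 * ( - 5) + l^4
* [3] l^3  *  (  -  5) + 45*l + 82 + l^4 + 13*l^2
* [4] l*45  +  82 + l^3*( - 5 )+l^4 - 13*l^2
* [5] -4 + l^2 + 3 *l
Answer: 4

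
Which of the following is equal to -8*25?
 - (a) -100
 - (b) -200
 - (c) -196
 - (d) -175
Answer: b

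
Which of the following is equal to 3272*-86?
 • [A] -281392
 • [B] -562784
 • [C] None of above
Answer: A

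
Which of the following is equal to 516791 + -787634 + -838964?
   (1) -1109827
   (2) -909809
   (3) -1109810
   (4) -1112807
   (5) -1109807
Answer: 5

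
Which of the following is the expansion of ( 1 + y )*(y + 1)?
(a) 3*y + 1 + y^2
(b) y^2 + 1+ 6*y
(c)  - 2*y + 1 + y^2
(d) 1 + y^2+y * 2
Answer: d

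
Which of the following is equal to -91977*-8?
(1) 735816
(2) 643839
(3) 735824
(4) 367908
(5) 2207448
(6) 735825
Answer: 1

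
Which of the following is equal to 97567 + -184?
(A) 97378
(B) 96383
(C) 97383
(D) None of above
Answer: C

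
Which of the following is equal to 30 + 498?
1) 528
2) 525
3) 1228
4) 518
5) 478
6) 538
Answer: 1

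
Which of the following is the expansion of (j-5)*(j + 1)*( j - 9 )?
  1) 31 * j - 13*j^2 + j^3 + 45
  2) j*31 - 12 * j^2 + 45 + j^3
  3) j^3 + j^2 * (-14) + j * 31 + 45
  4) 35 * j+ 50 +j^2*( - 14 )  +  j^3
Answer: 1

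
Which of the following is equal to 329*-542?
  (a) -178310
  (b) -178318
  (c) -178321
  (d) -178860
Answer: b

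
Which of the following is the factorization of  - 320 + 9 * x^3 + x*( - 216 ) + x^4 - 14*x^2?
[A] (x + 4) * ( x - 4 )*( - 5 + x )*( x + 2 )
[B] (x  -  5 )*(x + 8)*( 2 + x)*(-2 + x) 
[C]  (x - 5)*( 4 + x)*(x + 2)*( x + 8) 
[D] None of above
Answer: C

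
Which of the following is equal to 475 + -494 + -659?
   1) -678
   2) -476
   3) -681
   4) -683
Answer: 1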